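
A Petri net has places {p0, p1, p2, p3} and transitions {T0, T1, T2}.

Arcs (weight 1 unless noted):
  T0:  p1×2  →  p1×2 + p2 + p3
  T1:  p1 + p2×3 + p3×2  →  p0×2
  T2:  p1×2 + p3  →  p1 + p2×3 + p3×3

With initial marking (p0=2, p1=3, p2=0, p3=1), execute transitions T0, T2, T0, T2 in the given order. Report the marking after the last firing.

(p0=2, p1=1, p2=8, p3=7)

step 1: fire T0:  (p0=2, p1=3, p2=0, p3=1) → (p0=2, p1=3, p2=1, p3=2)
step 2: fire T2:  (p0=2, p1=3, p2=1, p3=2) → (p0=2, p1=2, p2=4, p3=4)
step 3: fire T0:  (p0=2, p1=2, p2=4, p3=4) → (p0=2, p1=2, p2=5, p3=5)
step 4: fire T2:  (p0=2, p1=2, p2=5, p3=5) → (p0=2, p1=1, p2=8, p3=7)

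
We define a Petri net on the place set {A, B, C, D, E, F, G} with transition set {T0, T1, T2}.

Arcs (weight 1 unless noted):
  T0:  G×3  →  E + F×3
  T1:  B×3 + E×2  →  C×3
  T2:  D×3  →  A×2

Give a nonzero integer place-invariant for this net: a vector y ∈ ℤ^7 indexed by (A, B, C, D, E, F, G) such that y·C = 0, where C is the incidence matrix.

y = (A:0, B:1, C:1, D:0, E:0, F:0, G:0)

Incidence matrix C (rows=places, cols=transitions):
       T0   T1   T2
    A   0    0    2
    B   0   -3    0
    C   0    3    0
    D   0    0   -3
    E   1   -2    0
    F   3    0    0
    G  -3    0    0

Candidate y = [0, 1, 1, 0, 0, 0, 0]; check y·C column-wise:
  col T0: 1·0 + 1·0 + 0·1 + 0·3 + 0·-3 = 0
  col T1: 1·-3 + 1·3 + 0·-2 = 0
  col T2: 0·2 + 1·0 + 1·0 + 0·-3 = 0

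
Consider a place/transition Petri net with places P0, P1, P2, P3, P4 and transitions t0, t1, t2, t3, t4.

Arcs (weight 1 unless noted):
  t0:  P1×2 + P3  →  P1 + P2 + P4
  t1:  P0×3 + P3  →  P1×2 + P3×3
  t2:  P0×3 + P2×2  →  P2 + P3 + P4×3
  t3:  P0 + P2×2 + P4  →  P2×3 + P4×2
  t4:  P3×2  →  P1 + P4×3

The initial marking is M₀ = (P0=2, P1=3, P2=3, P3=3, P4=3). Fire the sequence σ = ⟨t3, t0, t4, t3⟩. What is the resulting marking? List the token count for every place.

(P0=0, P1=3, P2=6, P3=0, P4=9)

step 1: fire t3:  (P0=2, P1=3, P2=3, P3=3, P4=3) → (P0=1, P1=3, P2=4, P3=3, P4=4)
step 2: fire t0:  (P0=1, P1=3, P2=4, P3=3, P4=4) → (P0=1, P1=2, P2=5, P3=2, P4=5)
step 3: fire t4:  (P0=1, P1=2, P2=5, P3=2, P4=5) → (P0=1, P1=3, P2=5, P3=0, P4=8)
step 4: fire t3:  (P0=1, P1=3, P2=5, P3=0, P4=8) → (P0=0, P1=3, P2=6, P3=0, P4=9)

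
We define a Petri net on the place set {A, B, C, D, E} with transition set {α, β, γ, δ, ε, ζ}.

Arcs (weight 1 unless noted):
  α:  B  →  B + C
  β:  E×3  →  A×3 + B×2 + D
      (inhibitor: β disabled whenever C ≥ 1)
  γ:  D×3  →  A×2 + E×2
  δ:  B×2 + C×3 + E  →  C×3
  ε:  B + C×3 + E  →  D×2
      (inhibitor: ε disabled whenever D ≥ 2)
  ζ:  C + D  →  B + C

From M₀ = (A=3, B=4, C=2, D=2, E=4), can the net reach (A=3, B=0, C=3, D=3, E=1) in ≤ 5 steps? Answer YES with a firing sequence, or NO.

depth 0: 1 marking
depth 1: 3 markings reached so far
depth 2: 7 markings reached so far
depth 3: 14 markings reached so far
depth 4: 27 markings reached so far
depth 5: 46 markings reached so far
target is not among the 46 markings reachable within 5 steps

NO — not reachable within 5 firings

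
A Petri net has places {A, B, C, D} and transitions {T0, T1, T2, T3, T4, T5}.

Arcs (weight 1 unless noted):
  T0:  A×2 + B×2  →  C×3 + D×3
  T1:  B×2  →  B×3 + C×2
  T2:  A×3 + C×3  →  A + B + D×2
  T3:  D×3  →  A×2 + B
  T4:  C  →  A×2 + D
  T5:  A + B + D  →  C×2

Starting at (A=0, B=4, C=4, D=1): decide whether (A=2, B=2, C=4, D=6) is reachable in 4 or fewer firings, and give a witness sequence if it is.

depth 0: 1 marking
depth 1: 3 markings reached so far
depth 2: 8 markings reached so far
depth 3: 19 markings reached so far
depth 4: 42 markings reached so far
target is not among the 42 markings reachable within 4 steps

NO — not reachable within 4 firings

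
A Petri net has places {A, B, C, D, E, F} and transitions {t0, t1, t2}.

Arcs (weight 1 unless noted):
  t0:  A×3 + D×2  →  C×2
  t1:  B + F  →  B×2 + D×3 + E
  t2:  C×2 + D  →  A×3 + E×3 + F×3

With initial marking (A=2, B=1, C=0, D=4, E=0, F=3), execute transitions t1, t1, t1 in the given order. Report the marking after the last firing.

(A=2, B=4, C=0, D=13, E=3, F=0)

step 1: fire t1:  (A=2, B=1, C=0, D=4, E=0, F=3) → (A=2, B=2, C=0, D=7, E=1, F=2)
step 2: fire t1:  (A=2, B=2, C=0, D=7, E=1, F=2) → (A=2, B=3, C=0, D=10, E=2, F=1)
step 3: fire t1:  (A=2, B=3, C=0, D=10, E=2, F=1) → (A=2, B=4, C=0, D=13, E=3, F=0)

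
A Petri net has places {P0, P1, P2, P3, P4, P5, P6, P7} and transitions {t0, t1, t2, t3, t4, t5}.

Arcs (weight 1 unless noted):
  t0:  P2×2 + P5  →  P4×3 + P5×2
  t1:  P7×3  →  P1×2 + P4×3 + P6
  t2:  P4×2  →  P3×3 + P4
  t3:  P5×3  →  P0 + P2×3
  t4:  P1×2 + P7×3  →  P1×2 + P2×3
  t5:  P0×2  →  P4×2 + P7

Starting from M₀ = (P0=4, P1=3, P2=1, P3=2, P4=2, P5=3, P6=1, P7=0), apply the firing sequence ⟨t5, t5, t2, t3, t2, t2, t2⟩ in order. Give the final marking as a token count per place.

(P0=1, P1=3, P2=4, P3=14, P4=2, P5=0, P6=1, P7=2)

step 1: fire t5:  (P0=4, P1=3, P2=1, P3=2, P4=2, P5=3, P6=1, P7=0) → (P0=2, P1=3, P2=1, P3=2, P4=4, P5=3, P6=1, P7=1)
step 2: fire t5:  (P0=2, P1=3, P2=1, P3=2, P4=4, P5=3, P6=1, P7=1) → (P0=0, P1=3, P2=1, P3=2, P4=6, P5=3, P6=1, P7=2)
step 3: fire t2:  (P0=0, P1=3, P2=1, P3=2, P4=6, P5=3, P6=1, P7=2) → (P0=0, P1=3, P2=1, P3=5, P4=5, P5=3, P6=1, P7=2)
step 4: fire t3:  (P0=0, P1=3, P2=1, P3=5, P4=5, P5=3, P6=1, P7=2) → (P0=1, P1=3, P2=4, P3=5, P4=5, P5=0, P6=1, P7=2)
step 5: fire t2:  (P0=1, P1=3, P2=4, P3=5, P4=5, P5=0, P6=1, P7=2) → (P0=1, P1=3, P2=4, P3=8, P4=4, P5=0, P6=1, P7=2)
step 6: fire t2:  (P0=1, P1=3, P2=4, P3=8, P4=4, P5=0, P6=1, P7=2) → (P0=1, P1=3, P2=4, P3=11, P4=3, P5=0, P6=1, P7=2)
step 7: fire t2:  (P0=1, P1=3, P2=4, P3=11, P4=3, P5=0, P6=1, P7=2) → (P0=1, P1=3, P2=4, P3=14, P4=2, P5=0, P6=1, P7=2)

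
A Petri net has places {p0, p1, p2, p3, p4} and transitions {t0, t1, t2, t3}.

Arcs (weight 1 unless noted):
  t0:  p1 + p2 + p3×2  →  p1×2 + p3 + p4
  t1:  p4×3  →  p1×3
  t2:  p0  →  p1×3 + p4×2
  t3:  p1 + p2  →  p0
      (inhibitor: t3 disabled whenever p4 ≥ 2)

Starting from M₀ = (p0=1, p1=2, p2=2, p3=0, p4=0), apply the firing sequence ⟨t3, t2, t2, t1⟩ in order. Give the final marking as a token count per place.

(p0=0, p1=10, p2=1, p3=0, p4=1)

step 1: fire t3:  (p0=1, p1=2, p2=2, p3=0, p4=0) → (p0=2, p1=1, p2=1, p3=0, p4=0)
step 2: fire t2:  (p0=2, p1=1, p2=1, p3=0, p4=0) → (p0=1, p1=4, p2=1, p3=0, p4=2)
step 3: fire t2:  (p0=1, p1=4, p2=1, p3=0, p4=2) → (p0=0, p1=7, p2=1, p3=0, p4=4)
step 4: fire t1:  (p0=0, p1=7, p2=1, p3=0, p4=4) → (p0=0, p1=10, p2=1, p3=0, p4=1)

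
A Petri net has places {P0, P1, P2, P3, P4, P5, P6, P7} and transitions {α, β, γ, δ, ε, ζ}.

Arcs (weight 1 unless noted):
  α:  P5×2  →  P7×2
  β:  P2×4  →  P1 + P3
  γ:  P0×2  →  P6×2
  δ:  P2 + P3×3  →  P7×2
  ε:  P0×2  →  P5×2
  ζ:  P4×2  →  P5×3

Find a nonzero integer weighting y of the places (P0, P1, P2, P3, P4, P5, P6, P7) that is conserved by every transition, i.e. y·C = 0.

y = (P0:0, P1:13, P2:3, P3:-1, P4:0, P5:0, P6:0, P7:0)

Incidence matrix C (rows=places, cols=transitions):
        α    β    γ    δ    ε    ζ
   P0   0    0   -2    0   -2    0
   P1   0    1    0    0    0    0
   P2   0   -4    0   -1    0    0
   P3   0    1    0   -3    0    0
   P4   0    0    0    0    0   -2
   P5  -2    0    0    0    2    3
   P6   0    0    2    0    0    0
   P7   2    0    0    2    0    0

Candidate y = [0, 13, 3, -1, 0, 0, 0, 0]; check y·C column-wise:
  col α: 13·0 + 3·0 + -1·0 + 0·-2 + 0·2 = 0
  col β: 13·1 + 3·-4 + -1·1 = 0
  col γ: 0·-2 + 13·0 + 3·0 + -1·0 + 0·2 = 0
  col δ: 13·0 + 3·-1 + -1·-3 + 0·2 = 0
  col ε: 0·-2 + 13·0 + 3·0 + -1·0 + 0·2 = 0
  col ζ: 13·0 + 3·0 + -1·0 + 0·-2 + 0·3 = 0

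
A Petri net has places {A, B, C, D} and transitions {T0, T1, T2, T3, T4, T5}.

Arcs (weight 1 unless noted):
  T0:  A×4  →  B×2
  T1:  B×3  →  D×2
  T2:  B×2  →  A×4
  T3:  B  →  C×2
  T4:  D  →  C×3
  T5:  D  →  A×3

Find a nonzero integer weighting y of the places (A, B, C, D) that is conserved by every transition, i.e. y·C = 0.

y = (A:1, B:2, C:1, D:3)

Incidence matrix C (rows=places, cols=transitions):
       T0   T1   T2   T3   T4   T5
    A  -4    0    4    0    0    3
    B   2   -3   -2   -1    0    0
    C   0    0    0    2    3    0
    D   0    2    0    0   -1   -1

Candidate y = [1, 2, 1, 3]; check y·C column-wise:
  col T0: 1·-4 + 2·2 + 1·0 + 3·0 = 0
  col T1: 1·0 + 2·-3 + 1·0 + 3·2 = 0
  col T2: 1·4 + 2·-2 + 1·0 + 3·0 = 0
  col T3: 1·0 + 2·-1 + 1·2 + 3·0 = 0
  col T4: 1·0 + 2·0 + 1·3 + 3·-1 = 0
  col T5: 1·3 + 2·0 + 1·0 + 3·-1 = 0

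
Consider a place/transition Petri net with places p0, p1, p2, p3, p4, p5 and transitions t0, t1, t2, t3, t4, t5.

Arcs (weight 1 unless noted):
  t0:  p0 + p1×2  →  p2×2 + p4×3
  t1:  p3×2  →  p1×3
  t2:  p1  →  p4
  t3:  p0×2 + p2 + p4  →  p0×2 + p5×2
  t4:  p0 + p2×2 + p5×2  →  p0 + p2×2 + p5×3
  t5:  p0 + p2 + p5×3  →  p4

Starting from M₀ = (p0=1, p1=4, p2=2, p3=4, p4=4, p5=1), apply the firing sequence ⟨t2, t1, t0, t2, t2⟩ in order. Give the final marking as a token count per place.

(p0=0, p1=2, p2=4, p3=2, p4=10, p5=1)

step 1: fire t2:  (p0=1, p1=4, p2=2, p3=4, p4=4, p5=1) → (p0=1, p1=3, p2=2, p3=4, p4=5, p5=1)
step 2: fire t1:  (p0=1, p1=3, p2=2, p3=4, p4=5, p5=1) → (p0=1, p1=6, p2=2, p3=2, p4=5, p5=1)
step 3: fire t0:  (p0=1, p1=6, p2=2, p3=2, p4=5, p5=1) → (p0=0, p1=4, p2=4, p3=2, p4=8, p5=1)
step 4: fire t2:  (p0=0, p1=4, p2=4, p3=2, p4=8, p5=1) → (p0=0, p1=3, p2=4, p3=2, p4=9, p5=1)
step 5: fire t2:  (p0=0, p1=3, p2=4, p3=2, p4=9, p5=1) → (p0=0, p1=2, p2=4, p3=2, p4=10, p5=1)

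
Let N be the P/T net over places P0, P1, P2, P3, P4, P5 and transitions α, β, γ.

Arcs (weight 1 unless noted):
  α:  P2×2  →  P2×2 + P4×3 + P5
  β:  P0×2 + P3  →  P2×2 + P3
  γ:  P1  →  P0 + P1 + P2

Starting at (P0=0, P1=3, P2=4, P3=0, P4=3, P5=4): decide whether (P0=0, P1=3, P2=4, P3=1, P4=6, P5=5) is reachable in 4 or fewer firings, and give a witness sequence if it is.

depth 0: 1 marking
depth 1: 3 markings reached so far
depth 2: 6 markings reached so far
depth 3: 10 markings reached so far
depth 4: 15 markings reached so far
target is not among the 15 markings reachable within 4 steps

NO — not reachable within 4 firings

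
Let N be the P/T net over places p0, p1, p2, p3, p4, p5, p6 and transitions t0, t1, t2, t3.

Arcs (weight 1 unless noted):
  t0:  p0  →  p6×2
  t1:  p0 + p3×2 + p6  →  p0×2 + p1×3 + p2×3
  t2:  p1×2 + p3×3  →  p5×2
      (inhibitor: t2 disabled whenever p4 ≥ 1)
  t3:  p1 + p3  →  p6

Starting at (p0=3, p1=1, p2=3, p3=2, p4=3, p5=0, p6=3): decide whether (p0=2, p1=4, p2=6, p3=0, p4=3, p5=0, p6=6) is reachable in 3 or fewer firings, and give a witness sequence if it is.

YES — reachable via ⟨t0, t0, t1⟩ (3 firings)

step 1: fire t0:  (p0=3, p1=1, p2=3, p3=2, p4=3, p5=0, p6=3) → (p0=2, p1=1, p2=3, p3=2, p4=3, p5=0, p6=5)
step 2: fire t0:  (p0=2, p1=1, p2=3, p3=2, p4=3, p5=0, p6=5) → (p0=1, p1=1, p2=3, p3=2, p4=3, p5=0, p6=7)
step 3: fire t1:  (p0=1, p1=1, p2=3, p3=2, p4=3, p5=0, p6=7) → (p0=2, p1=4, p2=6, p3=0, p4=3, p5=0, p6=6)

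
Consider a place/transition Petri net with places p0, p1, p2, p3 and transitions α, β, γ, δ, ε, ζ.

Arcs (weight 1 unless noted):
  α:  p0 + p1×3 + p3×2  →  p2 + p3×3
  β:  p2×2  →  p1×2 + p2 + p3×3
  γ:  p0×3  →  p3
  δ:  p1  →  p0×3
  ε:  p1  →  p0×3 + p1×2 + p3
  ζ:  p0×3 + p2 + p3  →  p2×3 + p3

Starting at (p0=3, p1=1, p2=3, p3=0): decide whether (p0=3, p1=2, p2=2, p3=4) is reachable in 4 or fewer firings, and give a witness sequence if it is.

step 1: fire β:  (p0=3, p1=1, p2=3, p3=0) → (p0=3, p1=3, p2=2, p3=3)
step 2: fire γ:  (p0=3, p1=3, p2=2, p3=3) → (p0=0, p1=3, p2=2, p3=4)
step 3: fire δ:  (p0=0, p1=3, p2=2, p3=4) → (p0=3, p1=2, p2=2, p3=4)

YES — reachable via ⟨β, γ, δ⟩ (3 firings)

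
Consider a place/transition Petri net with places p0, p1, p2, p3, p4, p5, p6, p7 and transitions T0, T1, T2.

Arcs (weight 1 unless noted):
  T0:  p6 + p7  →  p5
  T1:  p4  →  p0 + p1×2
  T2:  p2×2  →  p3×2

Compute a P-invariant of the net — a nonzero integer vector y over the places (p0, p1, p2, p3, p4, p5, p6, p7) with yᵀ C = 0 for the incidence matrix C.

Incidence matrix C (rows=places, cols=transitions):
       T0   T1   T2
   p0   0    1    0
   p1   0    2    0
   p2   0    0   -2
   p3   0    0    2
   p4   0   -1    0
   p5   1    0    0
   p6  -1    0    0
   p7  -1    0    0

Candidate y = [2, -1, 0, 0, 0, 0, 0, 0]; check y·C column-wise:
  col T0: 2·0 + -1·0 + 0·1 + 0·-1 + 0·-1 = 0
  col T1: 2·1 + -1·2 + 0·-1 = 0
  col T2: 2·0 + -1·0 + 0·-2 + 0·2 = 0

y = (p0:2, p1:-1, p2:0, p3:0, p4:0, p5:0, p6:0, p7:0)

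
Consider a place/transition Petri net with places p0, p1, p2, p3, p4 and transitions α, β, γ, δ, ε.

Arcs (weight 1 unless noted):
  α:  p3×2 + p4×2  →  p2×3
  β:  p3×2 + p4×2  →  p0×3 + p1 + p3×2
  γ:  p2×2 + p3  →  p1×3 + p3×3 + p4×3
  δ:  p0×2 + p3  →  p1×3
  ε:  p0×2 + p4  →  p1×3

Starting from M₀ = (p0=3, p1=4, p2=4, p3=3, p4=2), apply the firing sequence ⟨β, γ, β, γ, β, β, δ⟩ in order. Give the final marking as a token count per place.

(p0=13, p1=17, p2=0, p3=6, p4=0)

step 1: fire β:  (p0=3, p1=4, p2=4, p3=3, p4=2) → (p0=6, p1=5, p2=4, p3=3, p4=0)
step 2: fire γ:  (p0=6, p1=5, p2=4, p3=3, p4=0) → (p0=6, p1=8, p2=2, p3=5, p4=3)
step 3: fire β:  (p0=6, p1=8, p2=2, p3=5, p4=3) → (p0=9, p1=9, p2=2, p3=5, p4=1)
step 4: fire γ:  (p0=9, p1=9, p2=2, p3=5, p4=1) → (p0=9, p1=12, p2=0, p3=7, p4=4)
step 5: fire β:  (p0=9, p1=12, p2=0, p3=7, p4=4) → (p0=12, p1=13, p2=0, p3=7, p4=2)
step 6: fire β:  (p0=12, p1=13, p2=0, p3=7, p4=2) → (p0=15, p1=14, p2=0, p3=7, p4=0)
step 7: fire δ:  (p0=15, p1=14, p2=0, p3=7, p4=0) → (p0=13, p1=17, p2=0, p3=6, p4=0)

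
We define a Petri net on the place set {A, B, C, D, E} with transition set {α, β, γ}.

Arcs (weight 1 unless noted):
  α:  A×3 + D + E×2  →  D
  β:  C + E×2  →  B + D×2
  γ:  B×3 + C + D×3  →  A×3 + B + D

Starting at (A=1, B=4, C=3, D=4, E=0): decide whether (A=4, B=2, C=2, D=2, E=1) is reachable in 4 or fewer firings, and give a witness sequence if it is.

depth 0: 1 marking
depth 1: 2 markings reached so far
depth 2: 2 markings reached so far
(frontier empty at depth 2; search complete)
target is not among the 2 markings reachable within 4 steps

NO — not reachable within 4 firings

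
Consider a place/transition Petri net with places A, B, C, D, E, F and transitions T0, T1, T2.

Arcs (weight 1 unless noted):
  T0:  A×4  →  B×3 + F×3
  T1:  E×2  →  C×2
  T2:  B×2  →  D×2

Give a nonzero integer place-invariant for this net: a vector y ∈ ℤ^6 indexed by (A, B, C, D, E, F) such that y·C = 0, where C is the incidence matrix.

Incidence matrix C (rows=places, cols=transitions):
       T0   T1   T2
    A  -4    0    0
    B   3    0   -2
    C   0    2    0
    D   0    0    2
    E   0   -2    0
    F   3    0    0

Candidate y = [3, 4, 0, 4, 0, 0]; check y·C column-wise:
  col T0: 3·-4 + 4·3 + 4·0 + 0·3 = 0
  col T1: 3·0 + 4·0 + 0·2 + 4·0 + 0·-2 = 0
  col T2: 3·0 + 4·-2 + 4·2 = 0

y = (A:3, B:4, C:0, D:4, E:0, F:0)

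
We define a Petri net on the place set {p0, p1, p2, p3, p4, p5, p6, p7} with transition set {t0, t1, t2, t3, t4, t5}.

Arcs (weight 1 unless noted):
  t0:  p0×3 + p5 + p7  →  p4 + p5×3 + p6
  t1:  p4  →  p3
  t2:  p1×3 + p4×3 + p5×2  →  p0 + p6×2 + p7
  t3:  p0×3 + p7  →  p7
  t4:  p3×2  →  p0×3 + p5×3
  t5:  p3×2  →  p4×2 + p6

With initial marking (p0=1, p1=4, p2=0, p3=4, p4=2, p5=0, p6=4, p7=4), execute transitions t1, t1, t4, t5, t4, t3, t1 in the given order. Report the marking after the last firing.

step 1: fire t1:  (p0=1, p1=4, p2=0, p3=4, p4=2, p5=0, p6=4, p7=4) → (p0=1, p1=4, p2=0, p3=5, p4=1, p5=0, p6=4, p7=4)
step 2: fire t1:  (p0=1, p1=4, p2=0, p3=5, p4=1, p5=0, p6=4, p7=4) → (p0=1, p1=4, p2=0, p3=6, p4=0, p5=0, p6=4, p7=4)
step 3: fire t4:  (p0=1, p1=4, p2=0, p3=6, p4=0, p5=0, p6=4, p7=4) → (p0=4, p1=4, p2=0, p3=4, p4=0, p5=3, p6=4, p7=4)
step 4: fire t5:  (p0=4, p1=4, p2=0, p3=4, p4=0, p5=3, p6=4, p7=4) → (p0=4, p1=4, p2=0, p3=2, p4=2, p5=3, p6=5, p7=4)
step 5: fire t4:  (p0=4, p1=4, p2=0, p3=2, p4=2, p5=3, p6=5, p7=4) → (p0=7, p1=4, p2=0, p3=0, p4=2, p5=6, p6=5, p7=4)
step 6: fire t3:  (p0=7, p1=4, p2=0, p3=0, p4=2, p5=6, p6=5, p7=4) → (p0=4, p1=4, p2=0, p3=0, p4=2, p5=6, p6=5, p7=4)
step 7: fire t1:  (p0=4, p1=4, p2=0, p3=0, p4=2, p5=6, p6=5, p7=4) → (p0=4, p1=4, p2=0, p3=1, p4=1, p5=6, p6=5, p7=4)

(p0=4, p1=4, p2=0, p3=1, p4=1, p5=6, p6=5, p7=4)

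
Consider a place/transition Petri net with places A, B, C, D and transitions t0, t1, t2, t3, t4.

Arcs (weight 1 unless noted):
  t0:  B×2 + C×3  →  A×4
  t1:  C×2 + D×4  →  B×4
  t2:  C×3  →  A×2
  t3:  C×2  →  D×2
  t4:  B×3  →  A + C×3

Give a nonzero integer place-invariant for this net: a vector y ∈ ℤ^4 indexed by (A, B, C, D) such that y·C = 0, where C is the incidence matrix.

Incidence matrix C (rows=places, cols=transitions):
       t0   t1   t2   t3   t4
    A   4    0    2    0    1
    B  -2    4    0    0   -3
    C  -3   -2   -3   -2    3
    D   0   -4    0    2    0

Candidate y = [3, 3, 2, 2]; check y·C column-wise:
  col t0: 3·4 + 3·-2 + 2·-3 + 2·0 = 0
  col t1: 3·0 + 3·4 + 2·-2 + 2·-4 = 0
  col t2: 3·2 + 3·0 + 2·-3 + 2·0 = 0
  col t3: 3·0 + 3·0 + 2·-2 + 2·2 = 0
  col t4: 3·1 + 3·-3 + 2·3 + 2·0 = 0

y = (A:3, B:3, C:2, D:2)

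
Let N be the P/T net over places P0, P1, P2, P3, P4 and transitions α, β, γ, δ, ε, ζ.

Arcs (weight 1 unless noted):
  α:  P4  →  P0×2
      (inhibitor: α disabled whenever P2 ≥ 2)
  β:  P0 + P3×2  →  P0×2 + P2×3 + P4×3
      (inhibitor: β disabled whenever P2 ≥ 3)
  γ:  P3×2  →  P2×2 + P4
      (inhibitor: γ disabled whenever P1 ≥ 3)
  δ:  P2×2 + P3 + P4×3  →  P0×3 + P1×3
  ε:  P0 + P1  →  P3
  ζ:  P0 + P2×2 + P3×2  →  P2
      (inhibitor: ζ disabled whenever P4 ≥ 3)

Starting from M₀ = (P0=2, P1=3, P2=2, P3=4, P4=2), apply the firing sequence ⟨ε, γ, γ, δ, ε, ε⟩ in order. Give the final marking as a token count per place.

step 1: fire ε:  (P0=2, P1=3, P2=2, P3=4, P4=2) → (P0=1, P1=2, P2=2, P3=5, P4=2)
step 2: fire γ:  (P0=1, P1=2, P2=2, P3=5, P4=2) → (P0=1, P1=2, P2=4, P3=3, P4=3)
step 3: fire γ:  (P0=1, P1=2, P2=4, P3=3, P4=3) → (P0=1, P1=2, P2=6, P3=1, P4=4)
step 4: fire δ:  (P0=1, P1=2, P2=6, P3=1, P4=4) → (P0=4, P1=5, P2=4, P3=0, P4=1)
step 5: fire ε:  (P0=4, P1=5, P2=4, P3=0, P4=1) → (P0=3, P1=4, P2=4, P3=1, P4=1)
step 6: fire ε:  (P0=3, P1=4, P2=4, P3=1, P4=1) → (P0=2, P1=3, P2=4, P3=2, P4=1)

(P0=2, P1=3, P2=4, P3=2, P4=1)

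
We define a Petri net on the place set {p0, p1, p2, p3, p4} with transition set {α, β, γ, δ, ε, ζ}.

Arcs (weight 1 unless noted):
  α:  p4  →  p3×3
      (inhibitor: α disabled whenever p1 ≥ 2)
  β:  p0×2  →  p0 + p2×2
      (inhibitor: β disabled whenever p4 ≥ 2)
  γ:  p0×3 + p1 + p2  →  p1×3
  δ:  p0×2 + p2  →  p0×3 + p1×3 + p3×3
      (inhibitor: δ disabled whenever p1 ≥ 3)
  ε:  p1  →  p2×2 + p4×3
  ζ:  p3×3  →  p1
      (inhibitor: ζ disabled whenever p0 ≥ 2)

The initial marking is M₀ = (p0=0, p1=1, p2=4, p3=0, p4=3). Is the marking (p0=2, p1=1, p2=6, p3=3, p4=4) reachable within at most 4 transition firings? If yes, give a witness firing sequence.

depth 0: 1 marking
depth 1: 3 markings reached so far
depth 2: 6 markings reached so far
depth 3: 10 markings reached so far
depth 4: 15 markings reached so far
target is not among the 15 markings reachable within 4 steps

NO — not reachable within 4 firings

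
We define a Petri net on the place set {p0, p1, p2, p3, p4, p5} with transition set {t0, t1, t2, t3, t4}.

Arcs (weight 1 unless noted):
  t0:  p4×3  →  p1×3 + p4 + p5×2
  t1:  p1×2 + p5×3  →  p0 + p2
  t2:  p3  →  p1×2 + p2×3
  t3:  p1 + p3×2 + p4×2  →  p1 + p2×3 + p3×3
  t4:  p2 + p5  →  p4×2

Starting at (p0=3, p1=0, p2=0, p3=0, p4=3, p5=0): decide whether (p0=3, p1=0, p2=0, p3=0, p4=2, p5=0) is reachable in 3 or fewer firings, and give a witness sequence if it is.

NO — not reachable within 3 firings

depth 0: 1 marking
depth 1: 2 markings reached so far
depth 2: 2 markings reached so far
(frontier empty at depth 2; search complete)
target is not among the 2 markings reachable within 3 steps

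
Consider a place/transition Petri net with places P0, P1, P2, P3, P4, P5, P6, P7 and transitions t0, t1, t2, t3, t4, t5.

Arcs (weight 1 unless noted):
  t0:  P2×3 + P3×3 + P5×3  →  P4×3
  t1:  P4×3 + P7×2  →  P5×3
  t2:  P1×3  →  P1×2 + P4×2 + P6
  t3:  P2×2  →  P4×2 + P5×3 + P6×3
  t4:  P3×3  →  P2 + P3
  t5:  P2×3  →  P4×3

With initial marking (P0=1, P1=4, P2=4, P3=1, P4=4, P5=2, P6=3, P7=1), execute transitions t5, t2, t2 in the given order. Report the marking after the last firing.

step 1: fire t5:  (P0=1, P1=4, P2=4, P3=1, P4=4, P5=2, P6=3, P7=1) → (P0=1, P1=4, P2=1, P3=1, P4=7, P5=2, P6=3, P7=1)
step 2: fire t2:  (P0=1, P1=4, P2=1, P3=1, P4=7, P5=2, P6=3, P7=1) → (P0=1, P1=3, P2=1, P3=1, P4=9, P5=2, P6=4, P7=1)
step 3: fire t2:  (P0=1, P1=3, P2=1, P3=1, P4=9, P5=2, P6=4, P7=1) → (P0=1, P1=2, P2=1, P3=1, P4=11, P5=2, P6=5, P7=1)

(P0=1, P1=2, P2=1, P3=1, P4=11, P5=2, P6=5, P7=1)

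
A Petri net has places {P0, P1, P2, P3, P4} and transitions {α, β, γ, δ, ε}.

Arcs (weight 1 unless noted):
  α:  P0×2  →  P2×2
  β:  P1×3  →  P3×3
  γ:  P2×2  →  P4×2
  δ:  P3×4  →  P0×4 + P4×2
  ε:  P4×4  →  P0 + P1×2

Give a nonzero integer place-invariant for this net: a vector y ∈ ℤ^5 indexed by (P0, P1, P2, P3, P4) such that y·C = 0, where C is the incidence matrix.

Incidence matrix C (rows=places, cols=transitions):
        α    β    γ    δ    ε
   P0  -2    0    0    4    1
   P1   0   -3    0    0    2
   P2   2    0   -2    0    0
   P3   0    3    0   -4    0
   P4   0    0    2    2   -4

Candidate y = [2, 3, 2, 3, 2]; check y·C column-wise:
  col α: 2·-2 + 3·0 + 2·2 + 3·0 + 2·0 = 0
  col β: 2·0 + 3·-3 + 2·0 + 3·3 + 2·0 = 0
  col γ: 2·0 + 3·0 + 2·-2 + 3·0 + 2·2 = 0
  col δ: 2·4 + 3·0 + 2·0 + 3·-4 + 2·2 = 0
  col ε: 2·1 + 3·2 + 2·0 + 3·0 + 2·-4 = 0

y = (P0:2, P1:3, P2:2, P3:3, P4:2)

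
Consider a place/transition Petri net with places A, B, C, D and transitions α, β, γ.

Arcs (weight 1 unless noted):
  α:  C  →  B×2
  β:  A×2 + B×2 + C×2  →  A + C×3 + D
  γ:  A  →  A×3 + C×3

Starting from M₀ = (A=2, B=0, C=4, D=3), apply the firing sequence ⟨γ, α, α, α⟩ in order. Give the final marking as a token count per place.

(A=4, B=6, C=4, D=3)

step 1: fire γ:  (A=2, B=0, C=4, D=3) → (A=4, B=0, C=7, D=3)
step 2: fire α:  (A=4, B=0, C=7, D=3) → (A=4, B=2, C=6, D=3)
step 3: fire α:  (A=4, B=2, C=6, D=3) → (A=4, B=4, C=5, D=3)
step 4: fire α:  (A=4, B=4, C=5, D=3) → (A=4, B=6, C=4, D=3)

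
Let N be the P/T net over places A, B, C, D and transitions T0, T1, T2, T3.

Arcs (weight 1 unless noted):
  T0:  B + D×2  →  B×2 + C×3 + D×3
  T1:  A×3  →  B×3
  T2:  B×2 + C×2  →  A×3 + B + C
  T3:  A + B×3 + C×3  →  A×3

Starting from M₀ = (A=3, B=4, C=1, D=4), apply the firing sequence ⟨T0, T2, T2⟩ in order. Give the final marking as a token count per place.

step 1: fire T0:  (A=3, B=4, C=1, D=4) → (A=3, B=5, C=4, D=5)
step 2: fire T2:  (A=3, B=5, C=4, D=5) → (A=6, B=4, C=3, D=5)
step 3: fire T2:  (A=6, B=4, C=3, D=5) → (A=9, B=3, C=2, D=5)

(A=9, B=3, C=2, D=5)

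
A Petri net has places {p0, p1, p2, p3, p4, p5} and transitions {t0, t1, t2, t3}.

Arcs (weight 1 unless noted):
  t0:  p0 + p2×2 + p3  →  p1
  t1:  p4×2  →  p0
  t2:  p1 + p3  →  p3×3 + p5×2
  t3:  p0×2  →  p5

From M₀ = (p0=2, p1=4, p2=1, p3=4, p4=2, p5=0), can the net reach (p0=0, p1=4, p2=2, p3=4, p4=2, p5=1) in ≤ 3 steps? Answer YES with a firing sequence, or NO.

depth 0: 1 marking
depth 1: 4 markings reached so far
depth 2: 8 markings reached so far
depth 3: 12 markings reached so far
target is not among the 12 markings reachable within 3 steps

NO — not reachable within 3 firings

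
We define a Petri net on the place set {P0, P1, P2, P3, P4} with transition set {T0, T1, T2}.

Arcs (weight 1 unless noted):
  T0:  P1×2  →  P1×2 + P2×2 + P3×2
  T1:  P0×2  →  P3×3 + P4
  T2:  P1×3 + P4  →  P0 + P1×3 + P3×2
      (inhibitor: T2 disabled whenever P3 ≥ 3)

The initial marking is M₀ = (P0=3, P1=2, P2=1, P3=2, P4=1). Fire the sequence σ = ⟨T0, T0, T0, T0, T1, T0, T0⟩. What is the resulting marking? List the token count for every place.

step 1: fire T0:  (P0=3, P1=2, P2=1, P3=2, P4=1) → (P0=3, P1=2, P2=3, P3=4, P4=1)
step 2: fire T0:  (P0=3, P1=2, P2=3, P3=4, P4=1) → (P0=3, P1=2, P2=5, P3=6, P4=1)
step 3: fire T0:  (P0=3, P1=2, P2=5, P3=6, P4=1) → (P0=3, P1=2, P2=7, P3=8, P4=1)
step 4: fire T0:  (P0=3, P1=2, P2=7, P3=8, P4=1) → (P0=3, P1=2, P2=9, P3=10, P4=1)
step 5: fire T1:  (P0=3, P1=2, P2=9, P3=10, P4=1) → (P0=1, P1=2, P2=9, P3=13, P4=2)
step 6: fire T0:  (P0=1, P1=2, P2=9, P3=13, P4=2) → (P0=1, P1=2, P2=11, P3=15, P4=2)
step 7: fire T0:  (P0=1, P1=2, P2=11, P3=15, P4=2) → (P0=1, P1=2, P2=13, P3=17, P4=2)

(P0=1, P1=2, P2=13, P3=17, P4=2)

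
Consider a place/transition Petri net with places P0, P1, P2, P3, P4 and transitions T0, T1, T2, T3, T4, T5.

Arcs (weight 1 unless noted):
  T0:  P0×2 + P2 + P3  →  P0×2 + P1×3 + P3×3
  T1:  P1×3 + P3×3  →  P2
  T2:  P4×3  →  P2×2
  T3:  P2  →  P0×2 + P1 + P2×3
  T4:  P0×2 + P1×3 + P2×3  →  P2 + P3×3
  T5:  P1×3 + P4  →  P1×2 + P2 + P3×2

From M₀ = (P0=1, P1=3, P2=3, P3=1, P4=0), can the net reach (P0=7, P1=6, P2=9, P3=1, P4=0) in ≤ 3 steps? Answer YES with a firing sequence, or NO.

step 1: fire T3:  (P0=1, P1=3, P2=3, P3=1, P4=0) → (P0=3, P1=4, P2=5, P3=1, P4=0)
step 2: fire T3:  (P0=3, P1=4, P2=5, P3=1, P4=0) → (P0=5, P1=5, P2=7, P3=1, P4=0)
step 3: fire T3:  (P0=5, P1=5, P2=7, P3=1, P4=0) → (P0=7, P1=6, P2=9, P3=1, P4=0)

YES — reachable via ⟨T3, T3, T3⟩ (3 firings)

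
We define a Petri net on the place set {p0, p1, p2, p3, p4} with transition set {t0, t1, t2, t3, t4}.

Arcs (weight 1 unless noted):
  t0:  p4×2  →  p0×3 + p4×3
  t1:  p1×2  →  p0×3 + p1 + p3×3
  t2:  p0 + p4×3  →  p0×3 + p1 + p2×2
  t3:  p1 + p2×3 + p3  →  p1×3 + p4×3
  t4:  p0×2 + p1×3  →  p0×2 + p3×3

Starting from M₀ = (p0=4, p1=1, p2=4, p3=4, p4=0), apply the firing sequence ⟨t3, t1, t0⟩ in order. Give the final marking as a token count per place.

step 1: fire t3:  (p0=4, p1=1, p2=4, p3=4, p4=0) → (p0=4, p1=3, p2=1, p3=3, p4=3)
step 2: fire t1:  (p0=4, p1=3, p2=1, p3=3, p4=3) → (p0=7, p1=2, p2=1, p3=6, p4=3)
step 3: fire t0:  (p0=7, p1=2, p2=1, p3=6, p4=3) → (p0=10, p1=2, p2=1, p3=6, p4=4)

(p0=10, p1=2, p2=1, p3=6, p4=4)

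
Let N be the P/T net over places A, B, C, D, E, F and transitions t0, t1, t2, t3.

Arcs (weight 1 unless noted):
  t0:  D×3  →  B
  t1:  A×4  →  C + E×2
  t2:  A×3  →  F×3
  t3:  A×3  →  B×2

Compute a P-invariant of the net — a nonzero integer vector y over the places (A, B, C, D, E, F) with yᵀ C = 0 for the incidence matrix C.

Incidence matrix C (rows=places, cols=transitions):
       t0   t1   t2   t3
    A   0   -4   -3   -3
    B   1    0    0    2
    C   0    1    0    0
    D  -3    0    0    0
    E   0    2    0    0
    F   0    0    3    0

Candidate y = [0, 0, 2, 0, -1, 0]; check y·C column-wise:
  col t0: 0·1 + 2·0 + 0·-3 + -1·0 = 0
  col t1: 0·-4 + 2·1 + -1·2 = 0
  col t2: 0·-3 + 2·0 + -1·0 + 0·3 = 0
  col t3: 0·-3 + 0·2 + 2·0 + -1·0 = 0

y = (A:0, B:0, C:2, D:0, E:-1, F:0)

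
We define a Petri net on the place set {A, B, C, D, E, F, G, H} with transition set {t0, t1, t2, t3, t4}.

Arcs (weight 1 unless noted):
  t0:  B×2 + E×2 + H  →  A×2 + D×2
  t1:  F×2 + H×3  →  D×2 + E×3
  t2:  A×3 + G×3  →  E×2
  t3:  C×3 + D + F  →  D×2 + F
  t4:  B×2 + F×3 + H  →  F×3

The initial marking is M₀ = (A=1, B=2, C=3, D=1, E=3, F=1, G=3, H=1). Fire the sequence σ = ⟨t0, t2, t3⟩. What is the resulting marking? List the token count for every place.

(A=0, B=0, C=0, D=4, E=3, F=1, G=0, H=0)

step 1: fire t0:  (A=1, B=2, C=3, D=1, E=3, F=1, G=3, H=1) → (A=3, B=0, C=3, D=3, E=1, F=1, G=3, H=0)
step 2: fire t2:  (A=3, B=0, C=3, D=3, E=1, F=1, G=3, H=0) → (A=0, B=0, C=3, D=3, E=3, F=1, G=0, H=0)
step 3: fire t3:  (A=0, B=0, C=3, D=3, E=3, F=1, G=0, H=0) → (A=0, B=0, C=0, D=4, E=3, F=1, G=0, H=0)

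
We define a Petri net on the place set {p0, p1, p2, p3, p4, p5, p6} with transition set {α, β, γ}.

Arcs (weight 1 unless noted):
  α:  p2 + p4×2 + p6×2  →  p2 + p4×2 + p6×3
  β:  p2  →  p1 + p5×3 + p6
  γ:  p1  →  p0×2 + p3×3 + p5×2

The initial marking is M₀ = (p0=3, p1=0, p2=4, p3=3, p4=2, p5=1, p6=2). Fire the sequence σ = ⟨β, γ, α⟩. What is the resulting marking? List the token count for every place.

step 1: fire β:  (p0=3, p1=0, p2=4, p3=3, p4=2, p5=1, p6=2) → (p0=3, p1=1, p2=3, p3=3, p4=2, p5=4, p6=3)
step 2: fire γ:  (p0=3, p1=1, p2=3, p3=3, p4=2, p5=4, p6=3) → (p0=5, p1=0, p2=3, p3=6, p4=2, p5=6, p6=3)
step 3: fire α:  (p0=5, p1=0, p2=3, p3=6, p4=2, p5=6, p6=3) → (p0=5, p1=0, p2=3, p3=6, p4=2, p5=6, p6=4)

(p0=5, p1=0, p2=3, p3=6, p4=2, p5=6, p6=4)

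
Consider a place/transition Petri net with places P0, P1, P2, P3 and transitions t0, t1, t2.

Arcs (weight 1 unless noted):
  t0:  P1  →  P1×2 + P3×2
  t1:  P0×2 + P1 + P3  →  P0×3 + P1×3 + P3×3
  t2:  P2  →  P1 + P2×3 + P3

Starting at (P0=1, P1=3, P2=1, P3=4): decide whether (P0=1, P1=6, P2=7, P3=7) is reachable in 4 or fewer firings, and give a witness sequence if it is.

step 1: fire t2:  (P0=1, P1=3, P2=1, P3=4) → (P0=1, P1=4, P2=3, P3=5)
step 2: fire t2:  (P0=1, P1=4, P2=3, P3=5) → (P0=1, P1=5, P2=5, P3=6)
step 3: fire t2:  (P0=1, P1=5, P2=5, P3=6) → (P0=1, P1=6, P2=7, P3=7)

YES — reachable via ⟨t2, t2, t2⟩ (3 firings)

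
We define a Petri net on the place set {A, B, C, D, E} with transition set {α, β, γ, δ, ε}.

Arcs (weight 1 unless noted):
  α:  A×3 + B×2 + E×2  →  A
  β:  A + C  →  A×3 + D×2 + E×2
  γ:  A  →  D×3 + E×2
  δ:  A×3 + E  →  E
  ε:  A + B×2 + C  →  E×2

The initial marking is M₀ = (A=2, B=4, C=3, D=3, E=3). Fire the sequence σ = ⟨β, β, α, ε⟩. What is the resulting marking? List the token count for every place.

step 1: fire β:  (A=2, B=4, C=3, D=3, E=3) → (A=4, B=4, C=2, D=5, E=5)
step 2: fire β:  (A=4, B=4, C=2, D=5, E=5) → (A=6, B=4, C=1, D=7, E=7)
step 3: fire α:  (A=6, B=4, C=1, D=7, E=7) → (A=4, B=2, C=1, D=7, E=5)
step 4: fire ε:  (A=4, B=2, C=1, D=7, E=5) → (A=3, B=0, C=0, D=7, E=7)

(A=3, B=0, C=0, D=7, E=7)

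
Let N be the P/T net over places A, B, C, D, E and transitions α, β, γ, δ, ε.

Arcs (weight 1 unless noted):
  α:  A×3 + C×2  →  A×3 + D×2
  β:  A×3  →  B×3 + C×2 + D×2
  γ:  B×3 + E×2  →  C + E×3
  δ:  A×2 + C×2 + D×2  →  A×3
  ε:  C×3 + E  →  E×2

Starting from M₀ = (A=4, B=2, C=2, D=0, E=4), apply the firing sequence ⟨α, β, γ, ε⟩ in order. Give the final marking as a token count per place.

(A=1, B=2, C=0, D=4, E=6)

step 1: fire α:  (A=4, B=2, C=2, D=0, E=4) → (A=4, B=2, C=0, D=2, E=4)
step 2: fire β:  (A=4, B=2, C=0, D=2, E=4) → (A=1, B=5, C=2, D=4, E=4)
step 3: fire γ:  (A=1, B=5, C=2, D=4, E=4) → (A=1, B=2, C=3, D=4, E=5)
step 4: fire ε:  (A=1, B=2, C=3, D=4, E=5) → (A=1, B=2, C=0, D=4, E=6)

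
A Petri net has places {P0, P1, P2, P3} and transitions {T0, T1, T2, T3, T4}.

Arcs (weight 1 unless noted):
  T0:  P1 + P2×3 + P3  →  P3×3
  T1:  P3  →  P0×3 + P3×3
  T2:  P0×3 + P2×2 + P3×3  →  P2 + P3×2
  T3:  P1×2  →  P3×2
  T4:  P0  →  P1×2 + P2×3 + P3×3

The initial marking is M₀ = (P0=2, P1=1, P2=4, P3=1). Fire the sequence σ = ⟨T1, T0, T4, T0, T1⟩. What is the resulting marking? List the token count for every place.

(P0=7, P1=1, P2=1, P3=12)

step 1: fire T1:  (P0=2, P1=1, P2=4, P3=1) → (P0=5, P1=1, P2=4, P3=3)
step 2: fire T0:  (P0=5, P1=1, P2=4, P3=3) → (P0=5, P1=0, P2=1, P3=5)
step 3: fire T4:  (P0=5, P1=0, P2=1, P3=5) → (P0=4, P1=2, P2=4, P3=8)
step 4: fire T0:  (P0=4, P1=2, P2=4, P3=8) → (P0=4, P1=1, P2=1, P3=10)
step 5: fire T1:  (P0=4, P1=1, P2=1, P3=10) → (P0=7, P1=1, P2=1, P3=12)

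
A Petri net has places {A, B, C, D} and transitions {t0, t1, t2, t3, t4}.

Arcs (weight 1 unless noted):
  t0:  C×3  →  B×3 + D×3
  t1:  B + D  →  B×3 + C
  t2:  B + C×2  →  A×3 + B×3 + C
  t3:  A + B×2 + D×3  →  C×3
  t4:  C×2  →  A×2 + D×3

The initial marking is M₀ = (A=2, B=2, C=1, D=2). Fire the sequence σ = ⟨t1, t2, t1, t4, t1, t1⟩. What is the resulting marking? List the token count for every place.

(A=7, B=12, C=2, D=1)

step 1: fire t1:  (A=2, B=2, C=1, D=2) → (A=2, B=4, C=2, D=1)
step 2: fire t2:  (A=2, B=4, C=2, D=1) → (A=5, B=6, C=1, D=1)
step 3: fire t1:  (A=5, B=6, C=1, D=1) → (A=5, B=8, C=2, D=0)
step 4: fire t4:  (A=5, B=8, C=2, D=0) → (A=7, B=8, C=0, D=3)
step 5: fire t1:  (A=7, B=8, C=0, D=3) → (A=7, B=10, C=1, D=2)
step 6: fire t1:  (A=7, B=10, C=1, D=2) → (A=7, B=12, C=2, D=1)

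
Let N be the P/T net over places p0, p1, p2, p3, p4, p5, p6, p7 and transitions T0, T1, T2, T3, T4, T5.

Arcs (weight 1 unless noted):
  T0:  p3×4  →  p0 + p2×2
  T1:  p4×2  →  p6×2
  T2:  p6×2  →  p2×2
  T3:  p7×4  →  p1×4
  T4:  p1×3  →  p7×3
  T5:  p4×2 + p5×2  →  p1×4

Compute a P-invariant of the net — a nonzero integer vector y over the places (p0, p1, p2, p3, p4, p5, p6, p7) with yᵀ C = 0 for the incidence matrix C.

y = (p0:4, p1:0, p2:0, p3:1, p4:0, p5:0, p6:0, p7:0)

Incidence matrix C (rows=places, cols=transitions):
       T0   T1   T2   T3   T4   T5
   p0   1    0    0    0    0    0
   p1   0    0    0    4   -3    4
   p2   2    0    2    0    0    0
   p3  -4    0    0    0    0    0
   p4   0   -2    0    0    0   -2
   p5   0    0    0    0    0   -2
   p6   0    2   -2    0    0    0
   p7   0    0    0   -4    3    0

Candidate y = [4, 0, 0, 1, 0, 0, 0, 0]; check y·C column-wise:
  col T0: 4·1 + 0·2 + 1·-4 = 0
  col T1: 4·0 + 1·0 + 0·-2 + 0·2 = 0
  col T2: 4·0 + 0·2 + 1·0 + 0·-2 = 0
  col T3: 4·0 + 0·4 + 1·0 + 0·-4 = 0
  col T4: 4·0 + 0·-3 + 1·0 + 0·3 = 0
  col T5: 4·0 + 0·4 + 1·0 + 0·-2 + 0·-2 = 0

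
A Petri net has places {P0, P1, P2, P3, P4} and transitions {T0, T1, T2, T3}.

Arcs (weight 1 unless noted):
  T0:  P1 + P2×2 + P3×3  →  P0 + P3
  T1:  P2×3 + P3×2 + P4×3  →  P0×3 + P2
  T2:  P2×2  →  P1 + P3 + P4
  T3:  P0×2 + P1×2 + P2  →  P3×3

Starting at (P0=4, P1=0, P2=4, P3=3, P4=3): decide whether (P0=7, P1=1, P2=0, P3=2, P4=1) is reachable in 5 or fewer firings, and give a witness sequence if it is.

YES — reachable via ⟨T1, T2⟩ (2 firings)

step 1: fire T1:  (P0=4, P1=0, P2=4, P3=3, P4=3) → (P0=7, P1=0, P2=2, P3=1, P4=0)
step 2: fire T2:  (P0=7, P1=0, P2=2, P3=1, P4=0) → (P0=7, P1=1, P2=0, P3=2, P4=1)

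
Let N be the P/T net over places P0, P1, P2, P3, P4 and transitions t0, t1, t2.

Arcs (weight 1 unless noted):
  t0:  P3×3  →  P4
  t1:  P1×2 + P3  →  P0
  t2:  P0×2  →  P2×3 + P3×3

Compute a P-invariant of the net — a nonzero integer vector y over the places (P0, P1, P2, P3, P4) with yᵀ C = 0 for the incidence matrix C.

y = (P0:6, P1:3, P2:4, P3:0, P4:0)

Incidence matrix C (rows=places, cols=transitions):
       t0   t1   t2
   P0   0    1   -2
   P1   0   -2    0
   P2   0    0    3
   P3  -3   -1    3
   P4   1    0    0

Candidate y = [6, 3, 4, 0, 0]; check y·C column-wise:
  col t0: 6·0 + 3·0 + 4·0 + 0·-3 + 0·1 = 0
  col t1: 6·1 + 3·-2 + 4·0 + 0·-1 = 0
  col t2: 6·-2 + 3·0 + 4·3 + 0·3 = 0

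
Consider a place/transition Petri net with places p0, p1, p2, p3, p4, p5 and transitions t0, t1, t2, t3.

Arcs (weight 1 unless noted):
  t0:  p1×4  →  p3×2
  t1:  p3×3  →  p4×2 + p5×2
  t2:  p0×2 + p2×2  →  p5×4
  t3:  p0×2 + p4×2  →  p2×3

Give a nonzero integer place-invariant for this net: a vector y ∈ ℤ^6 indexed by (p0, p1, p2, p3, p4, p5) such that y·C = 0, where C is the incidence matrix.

y = (p0:6, p1:-5, p2:-6, p3:-10, p4:-15, p5:0)

Incidence matrix C (rows=places, cols=transitions):
       t0   t1   t2   t3
   p0   0    0   -2   -2
   p1  -4    0    0    0
   p2   0    0   -2    3
   p3   2   -3    0    0
   p4   0    2    0   -2
   p5   0    2    4    0

Candidate y = [6, -5, -6, -10, -15, 0]; check y·C column-wise:
  col t0: 6·0 + -5·-4 + -6·0 + -10·2 + -15·0 = 0
  col t1: 6·0 + -5·0 + -6·0 + -10·-3 + -15·2 + 0·2 = 0
  col t2: 6·-2 + -5·0 + -6·-2 + -10·0 + -15·0 + 0·4 = 0
  col t3: 6·-2 + -5·0 + -6·3 + -10·0 + -15·-2 = 0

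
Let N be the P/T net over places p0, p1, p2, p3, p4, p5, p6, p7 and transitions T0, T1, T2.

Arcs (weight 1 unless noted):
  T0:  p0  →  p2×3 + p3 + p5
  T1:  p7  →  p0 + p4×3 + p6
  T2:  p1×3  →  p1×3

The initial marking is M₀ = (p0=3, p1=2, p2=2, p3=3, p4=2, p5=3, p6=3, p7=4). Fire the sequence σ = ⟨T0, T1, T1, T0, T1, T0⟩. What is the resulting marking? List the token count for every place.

step 1: fire T0:  (p0=3, p1=2, p2=2, p3=3, p4=2, p5=3, p6=3, p7=4) → (p0=2, p1=2, p2=5, p3=4, p4=2, p5=4, p6=3, p7=4)
step 2: fire T1:  (p0=2, p1=2, p2=5, p3=4, p4=2, p5=4, p6=3, p7=4) → (p0=3, p1=2, p2=5, p3=4, p4=5, p5=4, p6=4, p7=3)
step 3: fire T1:  (p0=3, p1=2, p2=5, p3=4, p4=5, p5=4, p6=4, p7=3) → (p0=4, p1=2, p2=5, p3=4, p4=8, p5=4, p6=5, p7=2)
step 4: fire T0:  (p0=4, p1=2, p2=5, p3=4, p4=8, p5=4, p6=5, p7=2) → (p0=3, p1=2, p2=8, p3=5, p4=8, p5=5, p6=5, p7=2)
step 5: fire T1:  (p0=3, p1=2, p2=8, p3=5, p4=8, p5=5, p6=5, p7=2) → (p0=4, p1=2, p2=8, p3=5, p4=11, p5=5, p6=6, p7=1)
step 6: fire T0:  (p0=4, p1=2, p2=8, p3=5, p4=11, p5=5, p6=6, p7=1) → (p0=3, p1=2, p2=11, p3=6, p4=11, p5=6, p6=6, p7=1)

(p0=3, p1=2, p2=11, p3=6, p4=11, p5=6, p6=6, p7=1)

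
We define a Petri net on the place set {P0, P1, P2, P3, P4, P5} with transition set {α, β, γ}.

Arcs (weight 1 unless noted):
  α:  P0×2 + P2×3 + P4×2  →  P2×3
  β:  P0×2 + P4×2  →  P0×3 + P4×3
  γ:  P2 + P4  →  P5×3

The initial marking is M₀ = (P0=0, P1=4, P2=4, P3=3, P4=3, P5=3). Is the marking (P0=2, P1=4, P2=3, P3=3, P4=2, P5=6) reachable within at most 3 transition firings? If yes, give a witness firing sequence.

NO — not reachable within 3 firings

depth 0: 1 marking
depth 1: 2 markings reached so far
depth 2: 3 markings reached so far
depth 3: 4 markings reached so far
target is not among the 4 markings reachable within 3 steps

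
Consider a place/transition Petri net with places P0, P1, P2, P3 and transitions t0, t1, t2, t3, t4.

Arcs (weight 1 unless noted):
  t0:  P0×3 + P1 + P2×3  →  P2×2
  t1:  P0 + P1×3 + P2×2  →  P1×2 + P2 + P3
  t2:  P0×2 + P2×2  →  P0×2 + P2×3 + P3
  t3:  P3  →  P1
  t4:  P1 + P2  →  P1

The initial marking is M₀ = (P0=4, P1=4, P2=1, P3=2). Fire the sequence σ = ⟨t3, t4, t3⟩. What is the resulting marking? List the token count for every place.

step 1: fire t3:  (P0=4, P1=4, P2=1, P3=2) → (P0=4, P1=5, P2=1, P3=1)
step 2: fire t4:  (P0=4, P1=5, P2=1, P3=1) → (P0=4, P1=5, P2=0, P3=1)
step 3: fire t3:  (P0=4, P1=5, P2=0, P3=1) → (P0=4, P1=6, P2=0, P3=0)

(P0=4, P1=6, P2=0, P3=0)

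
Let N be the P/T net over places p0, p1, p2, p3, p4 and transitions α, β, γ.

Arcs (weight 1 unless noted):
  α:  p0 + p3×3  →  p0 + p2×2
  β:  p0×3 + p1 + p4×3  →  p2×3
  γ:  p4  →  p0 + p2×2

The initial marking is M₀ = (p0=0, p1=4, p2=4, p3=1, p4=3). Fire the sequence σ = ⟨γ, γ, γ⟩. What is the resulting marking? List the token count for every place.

(p0=3, p1=4, p2=10, p3=1, p4=0)

step 1: fire γ:  (p0=0, p1=4, p2=4, p3=1, p4=3) → (p0=1, p1=4, p2=6, p3=1, p4=2)
step 2: fire γ:  (p0=1, p1=4, p2=6, p3=1, p4=2) → (p0=2, p1=4, p2=8, p3=1, p4=1)
step 3: fire γ:  (p0=2, p1=4, p2=8, p3=1, p4=1) → (p0=3, p1=4, p2=10, p3=1, p4=0)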